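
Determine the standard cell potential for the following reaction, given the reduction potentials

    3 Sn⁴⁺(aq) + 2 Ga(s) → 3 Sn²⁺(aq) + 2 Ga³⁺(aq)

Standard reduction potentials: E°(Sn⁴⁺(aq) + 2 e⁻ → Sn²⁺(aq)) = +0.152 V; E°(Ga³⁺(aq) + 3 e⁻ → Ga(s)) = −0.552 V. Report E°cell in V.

Sn⁴⁺(aq) gains electrons, so the Sn⁴⁺/Sn²⁺ couple is the cathode; the Ga³⁺/Ga couple is the anode.
E°cell = E°(cathode) − E°(anode) = +0.152 − (−0.552) = +0.704 V.
The positive value indicates the reaction is spontaneous as written.

+0.704 V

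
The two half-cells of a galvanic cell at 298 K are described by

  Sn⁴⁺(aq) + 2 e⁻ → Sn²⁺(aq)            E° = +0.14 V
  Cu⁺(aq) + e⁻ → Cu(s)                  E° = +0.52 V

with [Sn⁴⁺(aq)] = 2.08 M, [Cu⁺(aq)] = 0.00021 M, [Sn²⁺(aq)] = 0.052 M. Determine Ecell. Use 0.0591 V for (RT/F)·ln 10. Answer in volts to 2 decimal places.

+0.12 V

Cu⁺/Cu is reduced (cathode, E° = +0.52 V) and Sn⁴⁺/Sn²⁺ is oxidized (anode).
E°cell = E°cat − E°an = +0.52 − (+0.14) = +0.38 V; n = 2.
The balanced reaction is 2 Cu⁺(aq) + Sn²⁺(aq) → 2 Cu(s) + Sn⁴⁺(aq), so Q = [Sn⁴⁺(aq)] / ([Cu⁺(aq)]^2·[Sn²⁺(aq)]) = 9.07×10^8 and log Q = 8.958.
Applying E = E° − (RT ln10/nF)·log Q gives +0.38 − (0.0591/2)(8.958) = +0.12 V.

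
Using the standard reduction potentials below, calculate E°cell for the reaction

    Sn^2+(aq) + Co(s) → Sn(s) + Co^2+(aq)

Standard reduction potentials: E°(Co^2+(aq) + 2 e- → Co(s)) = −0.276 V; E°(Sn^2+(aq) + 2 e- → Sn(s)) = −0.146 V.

Sn^2+(aq) gains electrons, so the Sn²⁺/Sn couple is the cathode; the Co²⁺/Co couple is the anode.
E°cell = E°(cathode) − E°(anode) = −0.146 − (−0.276) = +0.130 V.

+0.130 V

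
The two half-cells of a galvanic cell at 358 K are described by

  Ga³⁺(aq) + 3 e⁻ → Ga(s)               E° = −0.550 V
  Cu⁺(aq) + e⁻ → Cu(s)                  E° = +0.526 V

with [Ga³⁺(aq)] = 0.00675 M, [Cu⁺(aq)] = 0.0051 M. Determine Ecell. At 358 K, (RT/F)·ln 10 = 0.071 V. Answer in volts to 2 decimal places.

+0.96 V

The Cu⁺/Cu couple has the more positive E°, so it is the cathode; Ga³⁺/Ga is the anode.
E°cell = +0.526 − (−0.550) = +1.076 V, with n = 3 electrons transferred.
The balanced reaction is 3 Cu⁺(aq) + Ga(s) → 3 Cu(s) + Ga³⁺(aq), so Q = [Ga³⁺(aq)] / [Cu⁺(aq)]^3 = 5.09×10^4 and log Q = 4.707.
By the Nernst equation, E = +1.076 − (0.071/3)·(4.707) = +0.96 V.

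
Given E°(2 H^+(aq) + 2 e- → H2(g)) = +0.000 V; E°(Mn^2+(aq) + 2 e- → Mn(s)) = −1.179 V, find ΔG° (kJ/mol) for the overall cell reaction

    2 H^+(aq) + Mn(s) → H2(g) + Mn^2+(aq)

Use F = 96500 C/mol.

−228 kJ/mol

In the reaction as written H^+(aq) is reduced, so the 2H⁺/H₂ couple is the cathode and Mn²⁺/Mn is the anode.
E°cell = +0.000 − (−1.179) = +1.179 V; balancing electrons gives n = 2.
ΔG° = −nFE°cell = −(2)(96500)(+1.179) J/mol = −228 kJ/mol.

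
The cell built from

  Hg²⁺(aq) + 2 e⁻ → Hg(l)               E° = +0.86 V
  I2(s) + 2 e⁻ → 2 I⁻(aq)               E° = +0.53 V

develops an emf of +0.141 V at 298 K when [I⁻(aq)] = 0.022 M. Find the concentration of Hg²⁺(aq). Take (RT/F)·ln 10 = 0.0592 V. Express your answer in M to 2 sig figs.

Hg²⁺/Hg is the cathode (higher E°); E°cell = +0.86 − (+0.53) = +0.33 V with n = 2.
Since E = E° − (0.0592/n)·log Q, log Q = n(E° − E)/0.0592 = 6.385.
For Hg²⁺(aq) + 2 I⁻(aq) → Hg(l) + I2(s), the reaction quotient is Q = 1 / ([Hg²⁺(aq)]·[I⁻(aq)]^2).
Solving for the unknown gives log [Hg²⁺(aq)] = −3.070, so [Hg²⁺(aq)] ≈ 0.00085 M.

0.00085 M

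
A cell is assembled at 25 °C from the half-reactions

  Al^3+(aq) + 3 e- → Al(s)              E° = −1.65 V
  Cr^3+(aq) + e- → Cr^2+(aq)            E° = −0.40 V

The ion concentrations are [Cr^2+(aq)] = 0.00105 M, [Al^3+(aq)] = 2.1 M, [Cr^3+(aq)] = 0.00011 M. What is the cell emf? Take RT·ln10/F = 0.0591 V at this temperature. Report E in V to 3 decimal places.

+1.186 V

The Cr³⁺/Cr²⁺ couple has the more positive E°, so it is the cathode; Al³⁺/Al is the anode.
E°cell = −0.40 − (−1.65) = +1.25 V, with n = 3 electrons transferred.
Balancing gives 3 Cr^3+(aq) + Al(s) → 3 Cr^2+(aq) + Al^3+(aq); hence Q = ([Cr^2+(aq)]^3·[Al^3+(aq)]) / [Cr^3+(aq)]^3 = 1.83×10^3 (log Q = 3.262).
By the Nernst equation, E = +1.25 − (0.0591/3)·(3.262) = +1.186 V.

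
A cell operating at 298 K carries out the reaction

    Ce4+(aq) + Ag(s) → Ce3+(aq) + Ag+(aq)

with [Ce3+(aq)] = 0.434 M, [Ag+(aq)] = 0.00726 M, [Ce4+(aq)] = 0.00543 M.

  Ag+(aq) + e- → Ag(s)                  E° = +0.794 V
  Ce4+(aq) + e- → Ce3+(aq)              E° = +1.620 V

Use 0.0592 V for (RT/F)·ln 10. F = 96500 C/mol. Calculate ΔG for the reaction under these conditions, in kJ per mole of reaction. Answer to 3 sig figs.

With Ce⁴⁺/Ce³⁺ reduced at the cathode, E°cell = +1.620 − (+0.794) = +0.826 V and n = 1.
The reaction quotient is ([Ce3+(aq)]·[Ag+(aq)]) / [Ce4+(aq)] = 0.58; by Nernst, E = +0.826 − (0.0592/1)(−0.236) = +0.8400 V.
ΔG = −nFE = −(1)(96500)(+0.8400) J/mol = −81.1 kJ/mol.

−81.1 kJ/mol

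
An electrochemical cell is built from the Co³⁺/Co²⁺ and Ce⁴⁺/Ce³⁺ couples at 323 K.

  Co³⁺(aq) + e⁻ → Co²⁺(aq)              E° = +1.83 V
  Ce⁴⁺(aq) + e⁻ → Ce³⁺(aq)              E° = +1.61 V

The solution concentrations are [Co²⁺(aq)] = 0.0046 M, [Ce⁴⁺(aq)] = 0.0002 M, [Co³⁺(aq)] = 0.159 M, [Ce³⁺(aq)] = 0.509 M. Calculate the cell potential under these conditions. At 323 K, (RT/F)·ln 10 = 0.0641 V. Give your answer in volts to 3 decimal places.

The Co³⁺/Co²⁺ couple has the more positive E°, so it is the cathode; Ce⁴⁺/Ce³⁺ is the anode.
E°cell = +1.83 − (+1.61) = +0.22 V, with n = 1 electron transferred.
The balanced reaction is Co³⁺(aq) + Ce³⁺(aq) → Co²⁺(aq) + Ce⁴⁺(aq), so Q = ([Co²⁺(aq)]·[Ce⁴⁺(aq)]) / ([Co³⁺(aq)]·[Ce³⁺(aq)]) = 1.14×10^−5 and log Q = −4.944.
E = E° − (0.0641/n)·log Q = +0.22 − (0.0641/1)(−4.944) = +0.537 V.

+0.537 V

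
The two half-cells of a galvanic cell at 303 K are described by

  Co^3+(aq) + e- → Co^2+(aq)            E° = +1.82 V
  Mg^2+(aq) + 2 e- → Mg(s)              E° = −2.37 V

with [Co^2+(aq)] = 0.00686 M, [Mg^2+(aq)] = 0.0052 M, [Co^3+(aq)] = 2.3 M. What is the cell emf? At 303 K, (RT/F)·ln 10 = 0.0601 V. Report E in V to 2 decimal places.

The Co³⁺/Co²⁺ couple has the more positive E°, so it is the cathode; Mg²⁺/Mg is the anode.
E°cell = E°cat − E°an = +1.82 − (−2.37) = +4.19 V; n = 2.
Balancing gives 2 Co^3+(aq) + Mg(s) → 2 Co^2+(aq) + Mg^2+(aq); hence Q = ([Co^2+(aq)]^2·[Mg^2+(aq)]) / [Co^3+(aq)]^2 = 4.63×10^−8 (log Q = −7.335).
By the Nernst equation, E = +4.19 − (0.0601/2)·(−7.335) = +4.41 V.

+4.41 V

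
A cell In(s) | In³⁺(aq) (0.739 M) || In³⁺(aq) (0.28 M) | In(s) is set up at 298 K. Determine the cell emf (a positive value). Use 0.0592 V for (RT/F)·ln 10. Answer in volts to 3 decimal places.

0.008 V

For a concentration cell E°cell = 0, since both electrodes use the same couple.
The compartment with the higher In³⁺(aq) concentration (0.739 M) acts as the cathode; ions are reduced there and produced at the dilute (0.28 M) anode.
With n = 3, Ecell = −(0.0592/3)·log([dilute]/[conc]) = −(0.0592/3)·log(0.28/0.739) = +0.008 V.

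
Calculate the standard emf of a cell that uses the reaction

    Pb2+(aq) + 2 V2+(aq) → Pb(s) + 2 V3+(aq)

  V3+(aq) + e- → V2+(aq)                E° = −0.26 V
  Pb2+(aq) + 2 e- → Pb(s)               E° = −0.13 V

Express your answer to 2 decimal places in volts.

+0.13 V

Pb2+(aq) gains electrons, so the Pb²⁺/Pb couple is the cathode; the V³⁺/V²⁺ couple is the anode.
E°cell = E°(cathode) − E°(anode) = −0.13 − (−0.26) = +0.13 V.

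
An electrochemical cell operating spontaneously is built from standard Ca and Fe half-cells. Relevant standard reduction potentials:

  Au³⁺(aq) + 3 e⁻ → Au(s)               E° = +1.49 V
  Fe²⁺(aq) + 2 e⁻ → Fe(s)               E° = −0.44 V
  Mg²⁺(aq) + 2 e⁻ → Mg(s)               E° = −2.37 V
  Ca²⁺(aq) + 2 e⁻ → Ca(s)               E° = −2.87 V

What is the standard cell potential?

+2.43 V

Of the two couples in this cell, the one with the more positive reduction potential is reduced at the cathode: here that is Fe²⁺/Fe (−0.44 V); Ca²⁺/Ca (−2.87 V) is the anode.
E°cell = E°(cathode) − E°(anode) = −0.44 − (−2.87) = +2.43 V.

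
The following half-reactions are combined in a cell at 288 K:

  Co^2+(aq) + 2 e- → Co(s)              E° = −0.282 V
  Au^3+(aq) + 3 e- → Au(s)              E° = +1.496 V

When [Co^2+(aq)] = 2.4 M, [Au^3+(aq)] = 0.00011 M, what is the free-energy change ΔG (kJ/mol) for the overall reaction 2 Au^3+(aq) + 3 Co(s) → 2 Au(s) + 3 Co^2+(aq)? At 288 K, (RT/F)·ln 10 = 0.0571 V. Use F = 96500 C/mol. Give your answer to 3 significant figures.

E°cell = +1.496 − (−0.282) = +1.778 V; the balanced reaction transfers n = 6 electrons.
Here Q = [Co^2+(aq)]^3 / [Au^3+(aq)]^2 = 1.14×10^9 (log Q = 9.058), giving E = +1.778 − (0.0571/6)·(9.058) = +1.6918 V.
Finally ΔG = −nFE = −(6)(96500 C/mol)(+1.6918 V) = −980 kJ/mol.

−980 kJ/mol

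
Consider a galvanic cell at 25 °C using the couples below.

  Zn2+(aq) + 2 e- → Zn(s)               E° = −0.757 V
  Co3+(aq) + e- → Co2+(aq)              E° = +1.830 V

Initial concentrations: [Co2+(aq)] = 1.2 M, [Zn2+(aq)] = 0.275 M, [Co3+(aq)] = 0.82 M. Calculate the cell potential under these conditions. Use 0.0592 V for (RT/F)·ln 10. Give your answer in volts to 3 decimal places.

The Co³⁺/Co²⁺ couple has the more positive E°, so it is the cathode; Zn²⁺/Zn is the anode.
E°cell = E°cat − E°an = +1.830 − (−0.757) = +2.587 V; n = 2.
For the overall reaction 2 Co3+(aq) + Zn(s) → 2 Co2+(aq) + Zn2+(aq), Q = ([Co2+(aq)]^2·[Zn2+(aq)]) / [Co3+(aq)]^2 = 0.589, giving log Q = −0.230.
Applying E = E° − (RT ln10/nF)·log Q gives +2.587 − (0.0592/2)(−0.230) = +2.594 V.

+2.594 V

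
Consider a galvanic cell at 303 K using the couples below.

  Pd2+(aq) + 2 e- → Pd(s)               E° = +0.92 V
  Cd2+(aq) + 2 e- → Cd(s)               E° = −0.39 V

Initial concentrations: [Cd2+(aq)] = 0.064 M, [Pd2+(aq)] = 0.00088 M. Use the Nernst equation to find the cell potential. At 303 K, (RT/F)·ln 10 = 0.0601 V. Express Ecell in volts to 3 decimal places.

Pd²⁺/Pd is reduced (cathode, E° = +0.92 V) and Cd²⁺/Cd is oxidized (anode).
E°cell = +0.92 − (−0.39) = +1.31 V, with n = 2 electrons transferred.
Balancing gives Pd2+(aq) + Cd(s) → Pd(s) + Cd2+(aq); hence Q = [Cd2+(aq)] / [Pd2+(aq)] = 72.7 (log Q = 1.862).
By the Nernst equation, E = +1.31 − (0.0601/2)·(1.862) = +1.254 V.

+1.254 V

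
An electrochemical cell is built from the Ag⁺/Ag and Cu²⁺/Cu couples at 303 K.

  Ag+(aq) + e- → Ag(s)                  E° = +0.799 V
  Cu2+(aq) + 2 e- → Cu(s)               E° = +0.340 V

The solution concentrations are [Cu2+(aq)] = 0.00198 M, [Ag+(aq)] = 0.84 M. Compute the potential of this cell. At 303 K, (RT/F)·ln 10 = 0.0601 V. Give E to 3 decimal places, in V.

+0.536 V

Since E°(Ag⁺/Ag) > E°(Cu²⁺/Cu), Ag⁺/Ag serves as the cathode.
The standard potential is +0.799 − (+0.340) = +0.459 V and the balanced reaction transfers n = 2 electrons.
Balancing gives 2 Ag+(aq) + Cu(s) → 2 Ag(s) + Cu2+(aq); hence Q = [Cu2+(aq)] / [Ag+(aq)]^2 = 0.00281 (log Q = −2.552).
E = E° − (0.0601/n)·log Q = +0.459 − (0.0601/2)(−2.552) = +0.536 V.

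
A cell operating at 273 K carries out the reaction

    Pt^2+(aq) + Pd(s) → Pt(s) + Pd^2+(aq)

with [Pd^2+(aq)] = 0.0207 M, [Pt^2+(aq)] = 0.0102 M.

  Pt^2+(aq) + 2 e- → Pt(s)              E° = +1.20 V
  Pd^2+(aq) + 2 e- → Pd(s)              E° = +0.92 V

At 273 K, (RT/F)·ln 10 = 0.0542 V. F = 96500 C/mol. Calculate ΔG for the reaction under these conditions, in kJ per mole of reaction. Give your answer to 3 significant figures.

With Pt²⁺/Pt reduced at the cathode, E°cell = +1.20 − (+0.92) = +0.28 V and n = 2.
Q = [Pd^2+(aq)] / [Pt^2+(aq)] = 2.03, so log Q = 0.307 and E = +0.28 − (0.0542/2)(0.307) = +0.2717 V.
Finally ΔG = −nFE = −(2)(96500 C/mol)(+0.2717 V) = −52.4 kJ/mol.

−52.4 kJ/mol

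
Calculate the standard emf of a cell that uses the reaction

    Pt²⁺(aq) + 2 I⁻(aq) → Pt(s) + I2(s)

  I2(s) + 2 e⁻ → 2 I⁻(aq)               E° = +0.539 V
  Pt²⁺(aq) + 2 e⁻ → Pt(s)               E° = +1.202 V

+0.663 V

In the reaction as written, Pt²⁺(aq) is reduced (cathode) and I2(s) is produced by oxidation at the anode.
E°cell = E°(cathode) − E°(anode) = +1.202 − (+0.539) = +0.663 V.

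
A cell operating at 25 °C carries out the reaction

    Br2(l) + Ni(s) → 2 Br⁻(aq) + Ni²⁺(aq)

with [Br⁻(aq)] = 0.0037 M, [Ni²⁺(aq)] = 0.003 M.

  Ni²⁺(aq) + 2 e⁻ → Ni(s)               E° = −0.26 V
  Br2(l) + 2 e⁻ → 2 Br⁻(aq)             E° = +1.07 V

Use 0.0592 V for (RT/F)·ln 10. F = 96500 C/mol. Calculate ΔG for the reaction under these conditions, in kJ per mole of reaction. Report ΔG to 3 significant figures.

With Br₂/Br⁻ reduced at the cathode, E°cell = +1.07 − (−0.26) = +1.33 V and n = 2.
The reaction quotient is [Br⁻(aq)]^2·[Ni²⁺(aq)] = 4.11×10^−8; by Nernst, E = +1.33 − (0.0592/2)(−7.386) = +1.5486 V.
Finally ΔG = −nFE = −(2)(96500 C/mol)(+1.5486 V) = −299 kJ/mol.

−299 kJ/mol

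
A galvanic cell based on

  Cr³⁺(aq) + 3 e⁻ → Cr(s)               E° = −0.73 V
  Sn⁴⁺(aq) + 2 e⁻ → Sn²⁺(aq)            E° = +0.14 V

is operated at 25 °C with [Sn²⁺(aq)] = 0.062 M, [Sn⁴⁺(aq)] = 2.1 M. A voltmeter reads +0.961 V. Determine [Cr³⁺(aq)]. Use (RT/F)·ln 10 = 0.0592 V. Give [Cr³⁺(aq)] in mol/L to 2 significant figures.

0.0048 M

Sn⁴⁺/Sn²⁺ is the cathode (higher E°); E°cell = +0.14 − (−0.73) = +0.87 V with n = 6.
Rearranging E = E° − (0.0592/n)·log Q gives log Q = 6(+0.87 − (+0.961))/0.0592 = −9.223.
For 3 Sn⁴⁺(aq) + 2 Cr(s) → 3 Sn²⁺(aq) + 2 Cr³⁺(aq), the reaction quotient is Q = ([Sn²⁺(aq)]^3·[Cr³⁺(aq)]^2) / [Sn⁴⁺(aq)]^3.
Substituting the known concentrations and solving, log [Cr³⁺(aq)] = −2.317 and [Cr³⁺(aq)] = 0.0048 M.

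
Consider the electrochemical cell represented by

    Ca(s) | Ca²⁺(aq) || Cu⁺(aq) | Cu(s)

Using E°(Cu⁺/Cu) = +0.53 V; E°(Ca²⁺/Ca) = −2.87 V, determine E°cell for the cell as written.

By convention the left-hand electrode in cell notation is the anode (oxidation) and the right-hand electrode is the cathode (reduction).
E°cell = E°(right) − E°(left) = +0.53 − (−2.87) = +3.40 V.

+3.40 V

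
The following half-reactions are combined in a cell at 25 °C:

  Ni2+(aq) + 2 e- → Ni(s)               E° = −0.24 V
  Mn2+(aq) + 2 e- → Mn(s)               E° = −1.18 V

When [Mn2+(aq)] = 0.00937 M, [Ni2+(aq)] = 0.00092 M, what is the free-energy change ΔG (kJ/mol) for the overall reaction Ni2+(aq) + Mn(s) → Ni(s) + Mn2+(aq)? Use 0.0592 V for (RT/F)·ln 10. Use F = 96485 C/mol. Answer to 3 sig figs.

With Ni²⁺/Ni reduced at the cathode, E°cell = −0.24 − (−1.18) = +0.94 V and n = 2.
Here Q = [Mn2+(aq)] / [Ni2+(aq)] = 10.2 (log Q = 1.008), giving E = +0.94 − (0.0592/2)·(1.008) = +0.9102 V.
ΔG = −nFE = −(2)(96485)(+0.9102) J/mol = −176 kJ/mol.

−176 kJ/mol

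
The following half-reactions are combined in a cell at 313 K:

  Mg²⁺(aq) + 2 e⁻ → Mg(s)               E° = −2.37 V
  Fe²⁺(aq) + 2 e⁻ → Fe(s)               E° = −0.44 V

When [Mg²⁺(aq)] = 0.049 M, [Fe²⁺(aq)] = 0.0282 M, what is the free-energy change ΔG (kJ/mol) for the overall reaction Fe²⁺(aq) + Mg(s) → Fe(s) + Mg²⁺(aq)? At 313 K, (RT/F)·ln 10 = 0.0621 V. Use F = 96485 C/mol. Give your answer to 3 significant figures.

With Fe²⁺/Fe reduced at the cathode, E°cell = −0.44 − (−2.37) = +1.93 V and n = 2.
Q = [Mg²⁺(aq)] / [Fe²⁺(aq)] = 1.74, so log Q = 0.240 and E = +1.93 − (0.0621/2)(0.240) = +1.9225 V.
Then ΔG = −nFE = −2 × 96485 × +1.9225 J/mol = −371 kJ/mol.

−371 kJ/mol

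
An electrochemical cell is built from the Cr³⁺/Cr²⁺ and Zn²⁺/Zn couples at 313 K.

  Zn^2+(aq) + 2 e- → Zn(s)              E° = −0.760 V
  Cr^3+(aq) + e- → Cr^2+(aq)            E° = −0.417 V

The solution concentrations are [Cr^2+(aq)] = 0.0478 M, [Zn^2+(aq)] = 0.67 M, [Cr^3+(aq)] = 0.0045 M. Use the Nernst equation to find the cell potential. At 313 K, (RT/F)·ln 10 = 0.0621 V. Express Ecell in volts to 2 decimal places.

The Cr³⁺/Cr²⁺ couple has the more positive E°, so it is the cathode; Zn²⁺/Zn is the anode.
E°cell = −0.417 − (−0.760) = +0.343 V, with n = 2 electrons transferred.
For the overall reaction 2 Cr^3+(aq) + Zn(s) → 2 Cr^2+(aq) + Zn^2+(aq), Q = ([Cr^2+(aq)]^2·[Zn^2+(aq)]) / [Cr^3+(aq)]^2 = 75.6, giving log Q = 1.879.
Applying E = E° − (RT ln10/nF)·log Q gives +0.343 − (0.0621/2)(1.879) = +0.28 V.

+0.28 V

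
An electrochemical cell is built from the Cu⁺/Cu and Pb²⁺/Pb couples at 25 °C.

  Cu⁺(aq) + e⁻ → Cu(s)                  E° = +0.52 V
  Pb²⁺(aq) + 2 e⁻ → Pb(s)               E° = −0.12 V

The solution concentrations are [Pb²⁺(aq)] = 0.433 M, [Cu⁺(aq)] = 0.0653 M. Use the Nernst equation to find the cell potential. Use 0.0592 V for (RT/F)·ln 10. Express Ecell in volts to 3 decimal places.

+0.581 V

Since E°(Cu⁺/Cu) > E°(Pb²⁺/Pb), Cu⁺/Cu serves as the cathode.
E°cell = E°cat − E°an = +0.52 − (−0.12) = +0.64 V; n = 2.
The balanced reaction is 2 Cu⁺(aq) + Pb(s) → 2 Cu(s) + Pb²⁺(aq), so Q = [Pb²⁺(aq)] / [Cu⁺(aq)]^2 = 102 and log Q = 2.007.
E = E° − (0.0592/n)·log Q = +0.64 − (0.0592/2)(2.007) = +0.581 V.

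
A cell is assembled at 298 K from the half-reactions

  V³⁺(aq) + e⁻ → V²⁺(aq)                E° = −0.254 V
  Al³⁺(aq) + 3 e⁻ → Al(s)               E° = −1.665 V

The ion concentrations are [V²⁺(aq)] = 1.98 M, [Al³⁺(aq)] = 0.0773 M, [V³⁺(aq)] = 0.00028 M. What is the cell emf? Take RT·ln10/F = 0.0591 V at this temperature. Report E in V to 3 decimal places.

+1.205 V

V³⁺/V²⁺ is reduced (cathode, E° = −0.254 V) and Al³⁺/Al is oxidized (anode).
E°cell = E°cat − E°an = −0.254 − (−1.665) = +1.411 V; n = 3.
For the overall reaction 3 V³⁺(aq) + Al(s) → 3 V²⁺(aq) + Al³⁺(aq), Q = ([V²⁺(aq)]^3·[Al³⁺(aq)]) / [V³⁺(aq)]^3 = 2.73×10^10, giving log Q = 10.437.
E = E° − (0.0591/n)·log Q = +1.411 − (0.0591/3)(10.437) = +1.205 V.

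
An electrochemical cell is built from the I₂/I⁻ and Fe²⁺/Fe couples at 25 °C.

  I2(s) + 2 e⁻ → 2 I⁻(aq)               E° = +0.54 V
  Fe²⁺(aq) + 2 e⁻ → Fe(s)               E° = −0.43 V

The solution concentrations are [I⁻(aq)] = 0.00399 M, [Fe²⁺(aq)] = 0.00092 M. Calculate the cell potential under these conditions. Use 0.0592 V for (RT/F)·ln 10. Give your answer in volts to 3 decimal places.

+1.202 V

I₂/I⁻ is reduced (cathode, E° = +0.54 V) and Fe²⁺/Fe is oxidized (anode).
The standard potential is +0.54 − (−0.43) = +0.97 V and the balanced reaction transfers n = 2 electrons.
For the overall reaction I2(s) + Fe(s) → 2 I⁻(aq) + Fe²⁺(aq), Q = [I⁻(aq)]^2·[Fe²⁺(aq)] = 1.46×10^−8, giving log Q = −7.834.
By the Nernst equation, E = +0.97 − (0.0592/2)·(−7.834) = +1.202 V.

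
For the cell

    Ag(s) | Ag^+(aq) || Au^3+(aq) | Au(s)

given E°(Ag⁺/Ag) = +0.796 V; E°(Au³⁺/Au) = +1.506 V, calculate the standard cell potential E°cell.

By convention the left-hand electrode in cell notation is the anode (oxidation) and the right-hand electrode is the cathode (reduction).
E°cell = E°(right) − E°(left) = +1.506 − (+0.796) = +0.710 V.

+0.710 V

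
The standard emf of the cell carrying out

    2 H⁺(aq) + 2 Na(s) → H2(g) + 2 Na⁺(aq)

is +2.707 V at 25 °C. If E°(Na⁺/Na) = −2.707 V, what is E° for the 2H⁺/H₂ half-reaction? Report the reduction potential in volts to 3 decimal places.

+0.000 V

In the reaction as written the 2H⁺/H₂ couple is reduced (cathode) and Na⁺/Na is oxidized (anode), so E°cell = E°(2H⁺/H₂) − E°(Na⁺/Na).
E°(2H⁺/H₂) = E°cell + E°(anode) = +2.707 + (−2.707) = +0.000 V.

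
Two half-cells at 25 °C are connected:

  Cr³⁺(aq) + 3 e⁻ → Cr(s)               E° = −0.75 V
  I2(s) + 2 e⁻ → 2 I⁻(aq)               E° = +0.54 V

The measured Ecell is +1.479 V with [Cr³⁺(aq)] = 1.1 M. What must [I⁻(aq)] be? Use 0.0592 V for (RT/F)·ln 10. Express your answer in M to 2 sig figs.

0.00062 M

With I₂/I⁻ at the cathode and Cr³⁺/Cr at the anode, E°cell = +0.54 − (−0.75) = +1.29 V (n = 6).
Rearranging E = E° − (0.0592/n)·log Q gives log Q = 6(+1.29 − (+1.479))/0.0592 = −19.155.
The balanced reaction is 3 I2(s) + 2 Cr(s) → 6 I⁻(aq) + 2 Cr³⁺(aq), so Q = [I⁻(aq)]^6·[Cr³⁺(aq)]^2.
Isolating [I⁻(aq)] in Q = 10^{−19.155} yields log [I⁻(aq)] = −3.206, i.e. 0.00062 M.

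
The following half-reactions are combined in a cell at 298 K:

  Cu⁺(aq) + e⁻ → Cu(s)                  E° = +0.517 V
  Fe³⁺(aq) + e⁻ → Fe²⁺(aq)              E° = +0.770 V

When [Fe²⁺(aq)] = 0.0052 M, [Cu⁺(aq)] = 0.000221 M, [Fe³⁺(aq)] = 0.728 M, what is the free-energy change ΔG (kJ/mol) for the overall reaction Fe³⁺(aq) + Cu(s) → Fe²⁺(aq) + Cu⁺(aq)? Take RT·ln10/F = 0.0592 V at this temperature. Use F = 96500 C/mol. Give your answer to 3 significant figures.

The standard cell potential is +0.770 − (+0.517) = +0.253 V, with n = 1 electron in the balanced equation.
The reaction quotient is ([Fe²⁺(aq)]·[Cu⁺(aq)]) / [Fe³⁺(aq)] = 1.58×10^−6; by Nernst, E = +0.253 − (0.0592/1)(−5.802) = +0.5965 V.
Finally ΔG = −nFE = −(1)(96500 C/mol)(+0.5965 V) = −57.6 kJ/mol.

−57.6 kJ/mol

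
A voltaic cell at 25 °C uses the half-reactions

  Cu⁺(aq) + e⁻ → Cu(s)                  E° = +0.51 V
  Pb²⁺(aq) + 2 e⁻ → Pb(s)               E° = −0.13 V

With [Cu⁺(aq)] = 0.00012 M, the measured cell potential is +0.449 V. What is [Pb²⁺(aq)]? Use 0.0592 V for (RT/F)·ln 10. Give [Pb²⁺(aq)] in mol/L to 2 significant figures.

The Cu⁺/Cu couple has the larger reduction potential, so it is the cathode: E°cell = +0.51 − (−0.13) = +0.64 V and n = 2.
Rearranging E = E° − (0.0592/n)·log Q gives log Q = 2(+0.64 − (+0.449))/0.0592 = 6.453.
Balancing electrons gives 2 Cu⁺(aq) + Pb(s) → 2 Cu(s) + Pb²⁺(aq); thus Q = [Pb²⁺(aq)] / [Cu⁺(aq)]^2.
Isolating [Pb²⁺(aq)] in Q = 10^{6.453} yields log [Pb²⁺(aq)] = −1.389, i.e. 0.041 M.

0.041 M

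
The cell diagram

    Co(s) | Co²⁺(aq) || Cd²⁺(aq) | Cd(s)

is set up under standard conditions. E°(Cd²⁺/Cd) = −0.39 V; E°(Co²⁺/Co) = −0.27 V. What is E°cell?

−0.12 V

By convention the left-hand electrode in cell notation is the anode (oxidation) and the right-hand electrode is the cathode (reduction).
E°cell = E°(right) − E°(left) = −0.39 − (−0.27) = −0.12 V.
The negative sign shows that, as written, the cell would require an external voltage to drive the reaction.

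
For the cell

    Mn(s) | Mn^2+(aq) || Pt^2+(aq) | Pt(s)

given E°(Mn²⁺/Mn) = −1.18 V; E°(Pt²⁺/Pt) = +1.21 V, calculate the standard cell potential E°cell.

+2.39 V

By convention the left-hand electrode in cell notation is the anode (oxidation) and the right-hand electrode is the cathode (reduction).
E°cell = E°(right) − E°(left) = +1.21 − (−1.18) = +2.39 V.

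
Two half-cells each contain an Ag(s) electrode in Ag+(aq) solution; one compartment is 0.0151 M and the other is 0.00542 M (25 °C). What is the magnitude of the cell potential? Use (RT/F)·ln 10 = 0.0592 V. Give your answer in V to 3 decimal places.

For a concentration cell E°cell = 0, since both electrodes use the same couple.
The compartment with the higher Ag+(aq) concentration (0.0151 M) acts as the cathode; ions are reduced there and produced at the dilute (0.00542 M) anode.
With n = 1, Ecell = −(0.0592/1)·log([dilute]/[conc]) = −(0.0592/1)·log(0.00542/0.0151) = +0.026 V.

0.026 V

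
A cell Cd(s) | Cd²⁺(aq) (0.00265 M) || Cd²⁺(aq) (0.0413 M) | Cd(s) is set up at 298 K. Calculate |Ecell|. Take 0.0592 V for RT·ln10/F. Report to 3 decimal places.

0.035 V

For a concentration cell E°cell = 0, since both electrodes use the same couple.
The compartment with the higher Cd²⁺(aq) concentration (0.0413 M) acts as the cathode; ions are reduced there and produced at the dilute (0.00265 M) anode.
With n = 2, Ecell = −(0.0592/2)·log([dilute]/[conc]) = −(0.0592/2)·log(0.00265/0.0413) = +0.035 V.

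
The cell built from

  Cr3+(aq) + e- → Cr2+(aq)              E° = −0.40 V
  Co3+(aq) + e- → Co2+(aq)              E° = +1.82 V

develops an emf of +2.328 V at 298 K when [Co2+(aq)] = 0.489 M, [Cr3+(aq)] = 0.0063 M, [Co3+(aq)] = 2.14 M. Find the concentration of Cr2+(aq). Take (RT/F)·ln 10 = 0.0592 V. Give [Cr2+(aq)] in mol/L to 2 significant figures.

0.096 M

With Co³⁺/Co²⁺ at the cathode and Cr³⁺/Cr²⁺ at the anode, E°cell = +1.82 − (−0.40) = +2.22 V (n = 1).
Rearranging E = E° − (0.0592/n)·log Q gives log Q = 1(+2.22 − (+2.328))/0.0592 = −1.824.
The balanced reaction is Co3+(aq) + Cr2+(aq) → Co2+(aq) + Cr3+(aq), so Q = ([Co2+(aq)]·[Cr3+(aq)]) / ([Co3+(aq)]·[Cr2+(aq)]).
Solving for the unknown gives log [Cr2+(aq)] = −1.018, so [Cr2+(aq)] ≈ 0.096 M.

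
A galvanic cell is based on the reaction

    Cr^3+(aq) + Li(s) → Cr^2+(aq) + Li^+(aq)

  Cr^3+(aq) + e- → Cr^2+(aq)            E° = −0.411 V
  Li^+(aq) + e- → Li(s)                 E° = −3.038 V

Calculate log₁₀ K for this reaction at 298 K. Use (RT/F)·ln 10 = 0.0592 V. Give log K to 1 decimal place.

The Cr³⁺/Cr²⁺ couple is reduced (cathode); E°cell = −0.411 − (−3.038) = +2.627 V with n = 1.
At equilibrium E = 0, so log K = nE°cell / 0.0592 = (1)(+2.627) / 0.0592 = 44.4.

log K = 44.4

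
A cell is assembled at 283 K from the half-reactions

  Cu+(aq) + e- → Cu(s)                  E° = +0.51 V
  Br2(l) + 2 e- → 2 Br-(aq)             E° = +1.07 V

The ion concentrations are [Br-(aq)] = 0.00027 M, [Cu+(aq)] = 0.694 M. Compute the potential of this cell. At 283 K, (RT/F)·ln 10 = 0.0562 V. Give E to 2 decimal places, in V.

+0.77 V

Br₂/Br⁻ is reduced (cathode, E° = +1.07 V) and Cu⁺/Cu is oxidized (anode).
E°cell = +1.07 − (+0.51) = +0.56 V, with n = 2 electrons transferred.
For the overall reaction Br2(l) + 2 Cu(s) → 2 Br-(aq) + 2 Cu+(aq), Q = [Br-(aq)]^2·[Cu+(aq)]^2 = 3.51×10^−8, giving log Q = −7.455.
By the Nernst equation, E = +0.56 − (0.0562/2)·(−7.455) = +0.77 V.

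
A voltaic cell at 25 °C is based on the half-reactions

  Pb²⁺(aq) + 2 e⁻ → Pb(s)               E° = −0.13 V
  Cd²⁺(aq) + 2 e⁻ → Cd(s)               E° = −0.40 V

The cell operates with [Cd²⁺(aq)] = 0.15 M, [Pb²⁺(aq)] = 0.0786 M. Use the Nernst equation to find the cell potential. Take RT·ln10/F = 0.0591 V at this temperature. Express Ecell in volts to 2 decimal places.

Since E°(Pb²⁺/Pb) > E°(Cd²⁺/Cd), Pb²⁺/Pb serves as the cathode.
The standard potential is −0.13 − (−0.40) = +0.27 V and the balanced reaction transfers n = 2 electrons.
Balancing gives Pb²⁺(aq) + Cd(s) → Pb(s) + Cd²⁺(aq); hence Q = [Cd²⁺(aq)] / [Pb²⁺(aq)] = 1.91 (log Q = 0.281).
Applying E = E° − (RT ln10/nF)·log Q gives +0.27 − (0.0591/2)(0.281) = +0.26 V.

+0.26 V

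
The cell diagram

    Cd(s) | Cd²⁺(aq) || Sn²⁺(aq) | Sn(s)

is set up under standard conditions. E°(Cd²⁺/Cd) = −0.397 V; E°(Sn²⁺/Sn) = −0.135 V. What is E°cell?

By convention the left-hand electrode in cell notation is the anode (oxidation) and the right-hand electrode is the cathode (reduction).
E°cell = E°(right) − E°(left) = −0.135 − (−0.397) = +0.262 V.

+0.262 V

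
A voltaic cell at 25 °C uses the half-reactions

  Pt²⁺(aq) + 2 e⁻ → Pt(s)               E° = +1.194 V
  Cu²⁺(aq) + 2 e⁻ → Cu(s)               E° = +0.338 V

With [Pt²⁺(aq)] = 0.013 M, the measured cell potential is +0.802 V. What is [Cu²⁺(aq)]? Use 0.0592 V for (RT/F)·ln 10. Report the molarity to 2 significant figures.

Pt²⁺/Pt is the cathode (higher E°); E°cell = +1.194 − (+0.338) = +0.856 V with n = 2.
Since E = E° − (0.0592/n)·log Q, log Q = n(E° − E)/0.0592 = 1.824.
For Pt²⁺(aq) + Cu(s) → Pt(s) + Cu²⁺(aq), the reaction quotient is Q = [Cu²⁺(aq)] / [Pt²⁺(aq)].
Solving for the unknown gives log [Cu²⁺(aq)] = −0.062, so [Cu²⁺(aq)] ≈ 0.87 M.

0.87 M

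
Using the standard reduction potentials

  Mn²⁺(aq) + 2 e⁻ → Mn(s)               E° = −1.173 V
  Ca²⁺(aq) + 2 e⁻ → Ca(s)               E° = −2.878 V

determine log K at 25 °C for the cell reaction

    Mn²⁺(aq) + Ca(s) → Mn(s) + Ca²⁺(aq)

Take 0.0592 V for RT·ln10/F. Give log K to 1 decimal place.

log K = 57.6

The Mn²⁺/Mn couple is reduced (cathode); E°cell = −1.173 − (−2.878) = +1.705 V with n = 2.
At equilibrium E = 0, so log K = nE°cell / 0.0592 = (2)(+1.705) / 0.0592 = 57.6.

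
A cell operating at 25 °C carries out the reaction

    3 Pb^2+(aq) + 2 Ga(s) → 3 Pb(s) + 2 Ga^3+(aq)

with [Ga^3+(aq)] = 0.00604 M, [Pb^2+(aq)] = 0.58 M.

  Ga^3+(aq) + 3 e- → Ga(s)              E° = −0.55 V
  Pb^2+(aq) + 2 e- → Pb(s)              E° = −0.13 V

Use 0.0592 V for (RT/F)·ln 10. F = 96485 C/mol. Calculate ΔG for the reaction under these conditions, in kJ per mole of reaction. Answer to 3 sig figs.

−264 kJ/mol

The standard cell potential is −0.13 − (−0.55) = +0.42 V, with n = 6 electrons in the balanced equation.
The reaction quotient is [Ga^3+(aq)]^2 / [Pb^2+(aq)]^3 = 0.000187; by Nernst, E = +0.42 − (0.0592/6)(−3.728) = +0.4568 V.
ΔG = −nFE = −(6)(96485)(+0.4568) J/mol = −264 kJ/mol.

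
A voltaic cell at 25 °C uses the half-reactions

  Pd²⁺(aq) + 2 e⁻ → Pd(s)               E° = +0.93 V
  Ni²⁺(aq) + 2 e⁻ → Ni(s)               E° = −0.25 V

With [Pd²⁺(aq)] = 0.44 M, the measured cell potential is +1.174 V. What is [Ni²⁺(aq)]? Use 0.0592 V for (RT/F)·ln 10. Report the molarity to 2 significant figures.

0.70 M

The Pd²⁺/Pd couple has the larger reduction potential, so it is the cathode: E°cell = +0.93 − (−0.25) = +1.18 V and n = 2.
Rearranging E = E° − (0.0592/n)·log Q gives log Q = 2(+1.18 − (+1.174))/0.0592 = 0.203.
The balanced reaction is Pd²⁺(aq) + Ni(s) → Pd(s) + Ni²⁺(aq), so Q = [Ni²⁺(aq)] / [Pd²⁺(aq)].
Substituting the known concentrations and solving, log [Ni²⁺(aq)] = −0.154 and [Ni²⁺(aq)] = 0.70 M.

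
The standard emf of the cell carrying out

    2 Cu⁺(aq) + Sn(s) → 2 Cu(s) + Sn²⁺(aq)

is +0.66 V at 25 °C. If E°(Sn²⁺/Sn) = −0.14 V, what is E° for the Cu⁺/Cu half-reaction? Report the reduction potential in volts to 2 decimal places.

+0.52 V

In the reaction as written the Cu⁺/Cu couple is reduced (cathode) and Sn²⁺/Sn is oxidized (anode), so E°cell = E°(Cu⁺/Cu) − E°(Sn²⁺/Sn).
E°(Cu⁺/Cu) = E°cell + E°(anode) = +0.66 + (−0.14) = +0.52 V.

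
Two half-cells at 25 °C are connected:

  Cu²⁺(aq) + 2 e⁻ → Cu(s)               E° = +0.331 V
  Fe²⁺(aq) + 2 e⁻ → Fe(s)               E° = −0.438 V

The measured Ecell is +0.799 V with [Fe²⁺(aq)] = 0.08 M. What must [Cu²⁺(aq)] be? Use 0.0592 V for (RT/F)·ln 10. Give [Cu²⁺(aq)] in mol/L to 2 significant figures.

With Cu²⁺/Cu at the cathode and Fe²⁺/Fe at the anode, E°cell = +0.331 − (−0.438) = +0.769 V (n = 2).
From the Nernst equation, log Q = n(E° − E)/0.0592 = 2·(+0.769 − (+0.799))/0.0592 = −1.014.
Balancing electrons gives Cu²⁺(aq) + Fe(s) → Cu(s) + Fe²⁺(aq); thus Q = [Fe²⁺(aq)] / [Cu²⁺(aq)].
Isolating [Cu²⁺(aq)] in Q = 10^{−1.014} yields log [Cu²⁺(aq)] = −0.083, i.e. 0.83 M.

0.83 M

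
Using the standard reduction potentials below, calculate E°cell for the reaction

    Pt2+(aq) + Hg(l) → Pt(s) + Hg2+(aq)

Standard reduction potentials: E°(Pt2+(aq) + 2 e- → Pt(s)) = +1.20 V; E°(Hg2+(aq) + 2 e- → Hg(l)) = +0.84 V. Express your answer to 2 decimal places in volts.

+0.36 V

In the reaction as written, Pt2+(aq) is reduced (cathode) and Hg2+(aq) is produced by oxidation at the anode.
E°cell = E°(cathode) − E°(anode) = +1.20 − (+0.84) = +0.36 V.
The positive value indicates the reaction is spontaneous as written.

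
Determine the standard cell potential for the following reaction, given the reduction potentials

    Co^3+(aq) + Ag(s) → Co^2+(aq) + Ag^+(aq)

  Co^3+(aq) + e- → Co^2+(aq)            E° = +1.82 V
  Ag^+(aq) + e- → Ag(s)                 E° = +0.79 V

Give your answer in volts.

In the reaction as written, Co^3+(aq) is reduced (cathode) and Ag^+(aq) is produced by oxidation at the anode.
E°cell = E°(cathode) − E°(anode) = +1.82 − (+0.79) = +1.03 V.

+1.03 V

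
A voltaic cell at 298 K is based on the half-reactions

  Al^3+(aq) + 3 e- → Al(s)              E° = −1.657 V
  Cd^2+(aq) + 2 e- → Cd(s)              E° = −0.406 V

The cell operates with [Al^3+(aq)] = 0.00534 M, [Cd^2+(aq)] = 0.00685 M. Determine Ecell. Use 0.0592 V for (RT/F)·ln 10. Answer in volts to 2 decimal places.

+1.23 V

Since E°(Cd²⁺/Cd) > E°(Al³⁺/Al), Cd²⁺/Cd serves as the cathode.
E°cell = E°cat − E°an = −0.406 − (−1.657) = +1.251 V; n = 6.
Balancing gives 3 Cd^2+(aq) + 2 Al(s) → 3 Cd(s) + 2 Al^3+(aq); hence Q = [Al^3+(aq)]^2 / [Cd^2+(aq)]^3 = 88.7 (log Q = 1.948).
Applying E = E° − (RT ln10/nF)·log Q gives +1.251 − (0.0592/6)(1.948) = +1.23 V.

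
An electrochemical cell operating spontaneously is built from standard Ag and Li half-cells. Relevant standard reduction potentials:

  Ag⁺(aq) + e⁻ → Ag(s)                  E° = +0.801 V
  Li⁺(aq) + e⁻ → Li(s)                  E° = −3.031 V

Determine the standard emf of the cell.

Of the two couples in this cell, the one with the more positive reduction potential is reduced at the cathode: here that is Ag⁺/Ag (+0.801 V); Li⁺/Li (−3.031 V) is the anode.
E°cell = E°(cathode) − E°(anode) = +0.801 − (−3.031) = +3.832 V.

+3.832 V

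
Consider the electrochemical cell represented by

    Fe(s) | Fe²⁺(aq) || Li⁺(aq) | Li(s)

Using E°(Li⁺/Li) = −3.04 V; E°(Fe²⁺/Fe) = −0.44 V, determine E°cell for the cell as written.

By convention the left-hand electrode in cell notation is the anode (oxidation) and the right-hand electrode is the cathode (reduction).
E°cell = E°(right) − E°(left) = −3.04 − (−0.44) = −2.60 V.
The negative sign shows that, as written, the cell would require an external voltage to drive the reaction.

−2.60 V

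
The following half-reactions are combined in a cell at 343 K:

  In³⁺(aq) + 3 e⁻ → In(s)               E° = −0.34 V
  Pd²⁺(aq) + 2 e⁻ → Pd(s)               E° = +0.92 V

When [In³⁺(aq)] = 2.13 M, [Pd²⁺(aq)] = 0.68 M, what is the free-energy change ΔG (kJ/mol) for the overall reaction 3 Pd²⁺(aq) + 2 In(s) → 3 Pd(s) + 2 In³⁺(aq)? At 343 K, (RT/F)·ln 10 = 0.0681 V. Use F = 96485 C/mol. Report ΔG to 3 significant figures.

The standard cell potential is +0.92 − (−0.34) = +1.26 V, with n = 6 electrons in the balanced equation.
Q = [In³⁺(aq)]^2 / [Pd²⁺(aq)]^3 = 14.4, so log Q = 1.159 and E = +1.26 − (0.0681/6)(1.159) = +1.2468 V.
ΔG = −nFE = −(6)(96485)(+1.2468) J/mol = −722 kJ/mol.

−722 kJ/mol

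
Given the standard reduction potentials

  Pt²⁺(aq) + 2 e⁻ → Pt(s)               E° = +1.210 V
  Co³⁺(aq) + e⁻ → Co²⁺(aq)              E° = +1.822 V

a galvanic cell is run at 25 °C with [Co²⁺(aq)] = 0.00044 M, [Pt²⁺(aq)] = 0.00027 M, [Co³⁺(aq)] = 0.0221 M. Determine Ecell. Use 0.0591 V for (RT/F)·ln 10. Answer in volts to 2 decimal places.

Since E°(Co³⁺/Co²⁺) > E°(Pt²⁺/Pt), Co³⁺/Co²⁺ serves as the cathode.
E°cell = +1.822 − (+1.210) = +0.612 V, with n = 2 electrons transferred.
For the overall reaction 2 Co³⁺(aq) + Pt(s) → 2 Co²⁺(aq) + Pt²⁺(aq), Q = ([Co²⁺(aq)]^2·[Pt²⁺(aq)]) / [Co³⁺(aq)]^2 = 1.07×10^−7, giving log Q = −6.971.
E = E° − (0.0591/n)·log Q = +0.612 − (0.0591/2)(−6.971) = +0.82 V.

+0.82 V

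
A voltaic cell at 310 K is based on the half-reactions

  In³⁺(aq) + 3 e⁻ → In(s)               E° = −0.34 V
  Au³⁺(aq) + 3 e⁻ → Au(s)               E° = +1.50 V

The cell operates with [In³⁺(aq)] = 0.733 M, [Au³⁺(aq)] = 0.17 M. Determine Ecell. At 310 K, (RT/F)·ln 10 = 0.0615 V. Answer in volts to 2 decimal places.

Au³⁺/Au is reduced (cathode, E° = +1.50 V) and In³⁺/In is oxidized (anode).
E°cell = E°cat − E°an = +1.50 − (−0.34) = +1.84 V; n = 3.
For the overall reaction Au³⁺(aq) + In(s) → Au(s) + In³⁺(aq), Q = [In³⁺(aq)] / [Au³⁺(aq)] = 4.31, giving log Q = 0.635.
Applying E = E° − (RT ln10/nF)·log Q gives +1.84 − (0.0615/3)(0.635) = +1.83 V.

+1.83 V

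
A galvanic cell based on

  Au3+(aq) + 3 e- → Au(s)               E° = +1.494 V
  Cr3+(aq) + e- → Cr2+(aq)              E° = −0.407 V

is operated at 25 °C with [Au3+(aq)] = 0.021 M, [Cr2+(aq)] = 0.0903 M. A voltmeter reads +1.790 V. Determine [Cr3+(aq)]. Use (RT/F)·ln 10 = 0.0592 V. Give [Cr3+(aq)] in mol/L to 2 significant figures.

With Au³⁺/Au at the cathode and Cr³⁺/Cr²⁺ at the anode, E°cell = +1.494 − (−0.407) = +1.901 V (n = 3).
From the Nernst equation, log Q = n(E° − E)/0.0592 = 3·(+1.901 − (+1.790))/0.0592 = 5.625.
The balanced reaction is Au3+(aq) + 3 Cr2+(aq) → Au(s) + 3 Cr3+(aq), so Q = [Cr3+(aq)]^3 / ([Au3+(aq)]·[Cr2+(aq)]^3).
Solving for the unknown gives log [Cr3+(aq)] = 0.271, so [Cr3+(aq)] ≈ 1.9 M.

1.9 M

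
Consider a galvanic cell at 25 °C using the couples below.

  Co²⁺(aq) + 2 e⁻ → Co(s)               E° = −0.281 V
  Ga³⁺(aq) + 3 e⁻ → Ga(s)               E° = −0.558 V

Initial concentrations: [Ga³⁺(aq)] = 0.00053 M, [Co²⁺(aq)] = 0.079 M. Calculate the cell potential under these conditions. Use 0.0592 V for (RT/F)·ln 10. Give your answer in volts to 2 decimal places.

Since E°(Co²⁺/Co) > E°(Ga³⁺/Ga), Co²⁺/Co serves as the cathode.
E°cell = E°cat − E°an = −0.281 − (−0.558) = +0.277 V; n = 6.
For the overall reaction 3 Co²⁺(aq) + 2 Ga(s) → 3 Co(s) + 2 Ga³⁺(aq), Q = [Ga³⁺(aq)]^2 / [Co²⁺(aq)]^3 = 0.00057, giving log Q = −3.244.
Applying E = E° − (RT ln10/nF)·log Q gives +0.277 − (0.0592/6)(−3.244) = +0.31 V.

+0.31 V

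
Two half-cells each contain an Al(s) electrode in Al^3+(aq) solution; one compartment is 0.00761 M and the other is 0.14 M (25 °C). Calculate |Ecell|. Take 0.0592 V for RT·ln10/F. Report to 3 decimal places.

For a concentration cell E°cell = 0, since both electrodes use the same couple.
The compartment with the higher Al^3+(aq) concentration (0.14 M) acts as the cathode; ions are reduced there and produced at the dilute (0.00761 M) anode.
With n = 3, Ecell = −(0.0592/3)·log([dilute]/[conc]) = −(0.0592/3)·log(0.00761/0.14) = +0.025 V.

0.025 V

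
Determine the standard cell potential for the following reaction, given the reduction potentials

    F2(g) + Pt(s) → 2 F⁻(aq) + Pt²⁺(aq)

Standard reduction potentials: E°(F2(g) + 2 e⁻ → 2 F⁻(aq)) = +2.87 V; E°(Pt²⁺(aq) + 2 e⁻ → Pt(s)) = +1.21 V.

+1.66 V

F2(g) gains electrons, so the F₂/F⁻ couple is the cathode; the Pt²⁺/Pt couple is the anode.
E°cell = E°(cathode) − E°(anode) = +2.87 − (+1.21) = +1.66 V.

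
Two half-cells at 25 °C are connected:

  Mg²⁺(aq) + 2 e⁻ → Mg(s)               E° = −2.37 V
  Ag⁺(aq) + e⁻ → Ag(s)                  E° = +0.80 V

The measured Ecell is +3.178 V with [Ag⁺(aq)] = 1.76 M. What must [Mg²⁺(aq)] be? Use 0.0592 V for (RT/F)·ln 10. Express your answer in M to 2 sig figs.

1.7 M

With Ag⁺/Ag at the cathode and Mg²⁺/Mg at the anode, E°cell = +0.80 − (−2.37) = +3.17 V (n = 2).
From the Nernst equation, log Q = n(E° − E)/0.0592 = 2·(+3.17 − (+3.178))/0.0592 = −0.270.
For 2 Ag⁺(aq) + Mg(s) → 2 Ag(s) + Mg²⁺(aq), the reaction quotient is Q = [Mg²⁺(aq)] / [Ag⁺(aq)]^2.
Isolating [Mg²⁺(aq)] in Q = 10^{−0.270} yields log [Mg²⁺(aq)] = 0.221, i.e. 1.7 M.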